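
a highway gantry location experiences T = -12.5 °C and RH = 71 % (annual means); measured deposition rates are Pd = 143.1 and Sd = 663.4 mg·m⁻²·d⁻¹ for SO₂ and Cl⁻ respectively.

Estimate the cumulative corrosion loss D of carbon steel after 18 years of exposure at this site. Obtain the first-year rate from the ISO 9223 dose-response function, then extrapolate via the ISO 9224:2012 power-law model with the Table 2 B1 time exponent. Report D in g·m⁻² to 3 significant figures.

carbon steel: f(T) = +0.150·(T−10) [T≤10 °C] = -3.3750
  SO₂ term: 1.77·143.1^0.52·exp(0.02·71-3.3750) = 3.31
  Sd branch = 0.102·Sd^0.62·e^(0.033·RH+0.04·T) = 36.18 μm/a
  sum: 3.31 + 36.18 → r_corr = 39.49 μm/a
Long-term exponent b (ISO 9224 Table 2, B1) = 0.523
  D(18) = 39.49 × 18^0.523 = 39.49 × 4.534 = 179.1 μm
  Mass loss = 179.1 μm × 7.85 g/cm³ = 1406 g·m⁻²

D(18) = 1.41e+03 g·m⁻²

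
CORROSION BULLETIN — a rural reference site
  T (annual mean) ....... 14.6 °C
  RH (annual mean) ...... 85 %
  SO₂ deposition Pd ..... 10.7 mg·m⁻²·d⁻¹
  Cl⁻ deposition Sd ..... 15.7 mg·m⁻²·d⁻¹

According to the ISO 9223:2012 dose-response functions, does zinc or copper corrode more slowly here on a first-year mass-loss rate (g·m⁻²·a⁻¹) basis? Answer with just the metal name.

zinc

zinc: T>10 °C ⇒ hinge -0.071·(14.6−10) = -0.3266
  Pd branch = 0.0129·Pd^0.44·e^(0.046·RH+f) = 1.318 μm/a
  Sd branch = 0.0175·Sd^0.57·e^(0.008·RH+0.085·T) = 0.5741 μm/a
  sum: 1.318 + 0.5741 → r_corr = 1.892 μm/a
  mass loss = 1.892 μm/a × 7.14 g/cm³ = 13.51 g·m⁻²·a⁻¹
copper: temperature factor f = -0.080·(4.6) = -0.3680
  SO₂ term: 0.0053·10.7^0.26·exp(0.059·85-0.3680) = 1.023
  Cl⁻ term: 0.01025·15.7^0.27·exp(0.036·85+0.049·14.6) = 0.9403
  r_corr = 1.023 + 0.9403 = 1.964 μm/a
  mass loss = 1.964 μm/a × 8.96 g/cm³ = 17.6 g·m⁻²·a⁻¹
Ordering by g·m⁻²·a⁻¹: copper (17.6) > zinc (13.5)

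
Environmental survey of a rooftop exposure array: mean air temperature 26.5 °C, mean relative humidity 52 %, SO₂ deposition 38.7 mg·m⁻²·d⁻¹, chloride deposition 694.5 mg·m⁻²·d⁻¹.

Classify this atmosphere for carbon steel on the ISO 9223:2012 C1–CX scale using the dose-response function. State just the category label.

C5

carbon steel: temperature factor f = -0.054·(16.5) = -0.8910
  SO₂ term: 1.77·38.7^0.52·exp(0.02·52-0.8910) = 13.75
  Sd branch = 0.102·Sd^0.62·e^(0.033·RH+0.04·T) = 94.63 μm/a
  r_corr = 13.75 + 94.63 = 108.4 μm/a
108 μm/a falls in (80, 200] for carbon steel → category C5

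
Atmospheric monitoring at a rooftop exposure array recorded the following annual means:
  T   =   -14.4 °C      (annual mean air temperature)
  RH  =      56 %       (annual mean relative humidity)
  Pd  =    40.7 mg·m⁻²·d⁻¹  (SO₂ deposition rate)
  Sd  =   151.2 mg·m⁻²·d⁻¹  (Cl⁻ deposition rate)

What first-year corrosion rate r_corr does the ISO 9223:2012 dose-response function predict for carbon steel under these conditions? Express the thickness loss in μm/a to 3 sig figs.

r_corr = 9.13 μm/a

carbon steel: temperature factor f = +0.150·(-24.4) = -3.6600
  SO₂ term: 1.77·40.7^0.52·exp(0.02·56-3.6600) = 0.9591
  Sd branch = 0.102·Sd^0.62·e^(0.033·RH+0.04·T) = 8.172 μm/a
  sum: 0.9591 + 8.172 → r_corr = 9.131 μm/a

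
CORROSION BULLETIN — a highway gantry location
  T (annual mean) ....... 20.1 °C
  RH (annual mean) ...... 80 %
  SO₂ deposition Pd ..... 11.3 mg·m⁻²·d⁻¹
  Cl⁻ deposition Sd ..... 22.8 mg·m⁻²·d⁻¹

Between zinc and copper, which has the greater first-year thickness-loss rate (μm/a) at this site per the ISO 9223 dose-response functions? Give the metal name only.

zinc: temperature factor f = -0.071·(10.1) = -0.7171
  Pd branch = 0.0129·Pd^0.44·e^(0.046·RH+f) = 0.7256 μm/a
  Sd branch = 0.0175·Sd^0.57·e^(0.008·RH+0.085·T) = 1.089 μm/a
  r_corr = 0.7256 + 1.089 = 1.815 μm/a
copper: f(T) = -0.080·(T−10) [T>10 °C] = -0.8080
  SO₂ term: 0.0053·11.3^0.26·exp(0.059·80-0.8080) = 0.4978
  Sd branch = 0.01025·Sd^0.27·e^(0.036·RH+0.049·T) = 1.137 μm/a
  sum: 0.4978 + 1.137 → r_corr = 1.635 μm/a
Ordering by μm/a: zinc (1.81) > copper (1.64)

zinc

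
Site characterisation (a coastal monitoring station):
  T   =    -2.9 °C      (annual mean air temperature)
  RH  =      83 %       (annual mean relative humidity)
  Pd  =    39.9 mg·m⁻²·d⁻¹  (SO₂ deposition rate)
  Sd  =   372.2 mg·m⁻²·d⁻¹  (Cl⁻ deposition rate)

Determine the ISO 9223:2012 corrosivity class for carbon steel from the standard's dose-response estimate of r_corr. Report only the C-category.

carbon steel: temperature factor f = +0.150·(-12.9) = -1.9350
  Pd branch = 1.77·Pd^0.52·e^(0.02·RH+f) = 9.142 μm/a
  Cl⁻ term: 0.102·372.2^0.62·exp(0.033·83+0.04·-2.9) = 55.16
  sum: 9.142 + 55.16 → r_corr = 64.3 μm/a
Category bounds: 50…80 μm/a bracket r_corr ⇒ C4

C4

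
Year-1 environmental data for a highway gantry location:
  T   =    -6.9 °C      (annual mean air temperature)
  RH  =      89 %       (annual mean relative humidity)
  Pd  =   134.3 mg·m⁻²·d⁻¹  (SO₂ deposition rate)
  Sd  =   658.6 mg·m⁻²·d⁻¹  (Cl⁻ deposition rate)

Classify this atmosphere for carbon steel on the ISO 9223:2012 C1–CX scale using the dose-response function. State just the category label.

C5

carbon steel: f(T) = +0.150·(T−10) [T≤10 °C] = -2.5350
  sulphur-dioxide contribution → 10.63 μm/a
  chloride contribution → 81.62 μm/a
  total first-year rate 92.25 μm/a
ISO 9223 Table 2 (carbon steel): 80 < 92.3 ≤ 200 μm/a ⇒ C5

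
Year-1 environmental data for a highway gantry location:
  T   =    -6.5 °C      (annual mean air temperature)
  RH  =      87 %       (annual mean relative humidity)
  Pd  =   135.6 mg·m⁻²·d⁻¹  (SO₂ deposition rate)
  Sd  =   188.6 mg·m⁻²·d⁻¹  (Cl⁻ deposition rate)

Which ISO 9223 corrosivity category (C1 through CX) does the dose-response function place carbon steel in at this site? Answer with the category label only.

carbon steel: T≤10 °C ⇒ hinge +0.150·(-6.5−10) = -2.4750
  sulphur-dioxide contribution → 10.9 μm/a
  chloride contribution → 35.76 μm/a
  ⇒ r_corr(carbon steel) = 46.66 μm/a
ISO 9223 Table 2 (carbon steel): 25 < 46.7 ≤ 50 μm/a ⇒ C3

C3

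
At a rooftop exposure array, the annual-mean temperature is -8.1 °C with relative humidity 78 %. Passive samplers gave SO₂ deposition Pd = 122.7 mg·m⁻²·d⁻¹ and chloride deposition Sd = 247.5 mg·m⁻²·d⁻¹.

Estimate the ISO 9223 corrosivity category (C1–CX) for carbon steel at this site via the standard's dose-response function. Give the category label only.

carbon steel: f(T) = +0.150·(T−10) [T≤10 °C] = -2.7150
  sulphur-dioxide contribution → 6.801 μm/a
  chloride contribution → 29.5 μm/a
  ⇒ r_corr(carbon steel) = 36.3 μm/a
ISO 9223 Table 2 (carbon steel): 25 < 36.3 ≤ 50 μm/a ⇒ C3

C3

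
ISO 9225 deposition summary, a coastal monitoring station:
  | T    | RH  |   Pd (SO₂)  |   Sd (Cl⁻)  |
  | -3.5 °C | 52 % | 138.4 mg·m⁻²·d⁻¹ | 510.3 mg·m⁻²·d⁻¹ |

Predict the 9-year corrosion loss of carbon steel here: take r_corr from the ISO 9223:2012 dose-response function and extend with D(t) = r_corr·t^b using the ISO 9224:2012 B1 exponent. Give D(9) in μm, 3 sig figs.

carbon steel: T≤10 °C ⇒ hinge +0.150·(-3.5−10) = -2.0250
  sulphur-dioxide contribution → 8.582 μm/a
  chloride contribution → 23.55 μm/a
  total first-year rate 32.13 μm/a
ISO 9224: D(t) = r_corr · t^b with b = 0.523 (carbon steel, B1)
  D(9) = 32.13 × 9^0.523 = 32.13 × 3.156 = 101.4 μm

D(9) = 101 μm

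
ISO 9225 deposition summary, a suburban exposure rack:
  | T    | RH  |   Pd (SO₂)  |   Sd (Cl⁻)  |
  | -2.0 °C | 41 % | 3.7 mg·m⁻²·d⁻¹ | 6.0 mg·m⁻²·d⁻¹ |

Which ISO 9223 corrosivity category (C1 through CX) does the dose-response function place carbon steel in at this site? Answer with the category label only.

C2

carbon steel: f(T) = +0.150·(T−10) [T≤10 °C] = -1.8000
  Pd branch = 1.77·Pd^0.52·e^(0.02·RH+f) = 1.312 μm/a
  Sd branch = 0.102·Sd^0.62·e^(0.033·RH+0.04·T) = 1.106 μm/a
  sum: 1.312 + 1.106 → r_corr = 2.418 μm/a
Category bounds: 1.3…25 μm/a bracket r_corr ⇒ C2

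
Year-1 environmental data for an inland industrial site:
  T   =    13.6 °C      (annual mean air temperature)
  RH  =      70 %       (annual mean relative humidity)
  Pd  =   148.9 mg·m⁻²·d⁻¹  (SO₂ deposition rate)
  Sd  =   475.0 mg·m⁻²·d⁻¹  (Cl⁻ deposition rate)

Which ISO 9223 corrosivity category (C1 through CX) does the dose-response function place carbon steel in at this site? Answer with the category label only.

carbon steel: f(T) = -0.054·(T−10) [T>10 °C] = -0.1944
  Pd branch = 1.77·Pd^0.52·e^(0.02·RH+f) = 79.7 μm/a
  Sd branch = 0.102·Sd^0.62·e^(0.033·RH+0.04·T) = 80.84 μm/a
  r_corr = 79.7 + 80.84 = 160.5 μm/a
161 μm/a falls in (80, 200] for carbon steel → category C5

C5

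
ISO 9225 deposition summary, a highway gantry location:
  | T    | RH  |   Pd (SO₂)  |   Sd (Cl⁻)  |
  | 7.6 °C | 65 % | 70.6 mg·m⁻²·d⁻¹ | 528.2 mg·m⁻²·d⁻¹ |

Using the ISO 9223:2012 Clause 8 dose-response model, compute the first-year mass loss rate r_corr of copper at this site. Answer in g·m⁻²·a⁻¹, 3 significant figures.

r_corr = 12.4 g·m⁻²·a⁻¹

copper: temperature factor f = +0.126·(-2.4) = -0.3024
  Pd branch = 0.0053·Pd^0.26·e^(0.059·RH+f) = 0.5485 μm/a
  Cl⁻ term: 0.01025·528.2^0.27·exp(0.036·65+0.049·7.6) = 0.8392
  sum: 0.5485 + 0.8392 → r_corr = 1.388 μm/a
Convert to mass loss: 1.388 μm/a × 8.96 g/cm³ = 12.43 g·m⁻²·a⁻¹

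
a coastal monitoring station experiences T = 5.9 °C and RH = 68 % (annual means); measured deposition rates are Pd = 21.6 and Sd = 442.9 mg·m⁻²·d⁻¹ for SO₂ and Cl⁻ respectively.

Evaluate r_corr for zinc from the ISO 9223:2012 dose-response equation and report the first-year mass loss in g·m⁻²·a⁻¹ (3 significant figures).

r_corr = 18.4 g·m⁻²·a⁻¹

zinc: temperature factor f = +0.038·(-4.1) = -0.1558
  SO₂ term: 0.0129·21.6^0.44·exp(0.046·68-0.1558) = 0.974
  Sd branch = 0.0175·Sd^0.57·e^(0.008·RH+0.085·T) = 1.605 μm/a
  r_corr = 0.974 + 1.605 = 2.579 μm/a
Convert to mass loss: 2.579 μm/a × 7.14 g/cm³ = 18.41 g·m⁻²·a⁻¹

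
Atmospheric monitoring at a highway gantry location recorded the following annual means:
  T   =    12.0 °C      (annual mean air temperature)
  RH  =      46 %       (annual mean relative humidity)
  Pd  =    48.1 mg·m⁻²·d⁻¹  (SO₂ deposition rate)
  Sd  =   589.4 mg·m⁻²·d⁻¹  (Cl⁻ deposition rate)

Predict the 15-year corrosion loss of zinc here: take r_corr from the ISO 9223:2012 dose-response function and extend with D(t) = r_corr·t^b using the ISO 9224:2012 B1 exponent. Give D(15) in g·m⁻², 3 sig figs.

zinc: f(T) = -0.071·(T−10) [T>10 °C] = -0.1420
  SO₂ term: 0.0129·48.1^0.44·exp(0.046·46-0.1420) = 0.5105
  Sd branch = 0.0175·Sd^0.57·e^(0.008·RH+0.085·T) = 2.661 μm/a
  r_corr = 0.5105 + 2.661 = 3.171 μm/a
Long-term exponent b (ISO 9224 Table 2, B1) = 0.813
  D(15) = 3.171 × 15^0.813 = 3.171 × 9.04 = 28.67 μm
  Mass loss = 28.67 μm × 7.14 g/cm³ = 204.7 g·m⁻²

D(15) = 205 g·m⁻²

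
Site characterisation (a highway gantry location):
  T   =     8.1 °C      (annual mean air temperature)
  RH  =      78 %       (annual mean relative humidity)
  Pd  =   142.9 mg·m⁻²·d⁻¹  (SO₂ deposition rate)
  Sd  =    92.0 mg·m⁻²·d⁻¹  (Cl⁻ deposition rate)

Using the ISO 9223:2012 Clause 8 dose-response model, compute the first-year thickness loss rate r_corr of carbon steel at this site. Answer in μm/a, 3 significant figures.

r_corr = 114 μm/a

carbon steel: temperature factor f = +0.150·(-1.9) = -0.2850
  sulphur-dioxide contribution → 83.62 μm/a
  chloride contribution → 30.53 μm/a
  ⇒ r_corr(carbon steel) = 114.2 μm/a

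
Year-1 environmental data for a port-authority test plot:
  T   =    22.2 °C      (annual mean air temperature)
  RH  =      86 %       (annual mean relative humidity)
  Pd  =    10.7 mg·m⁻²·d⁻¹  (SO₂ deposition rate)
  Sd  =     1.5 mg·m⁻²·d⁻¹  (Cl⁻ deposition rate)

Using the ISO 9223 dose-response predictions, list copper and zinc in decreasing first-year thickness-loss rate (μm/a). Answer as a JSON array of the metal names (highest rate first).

copper: f(T) = -0.080·(T−10) [T>10 °C] = -0.9760
  Pd branch = 0.0053·Pd^0.26·e^(0.059·RH+f) = 0.5911 μm/a
  Sd branch = 0.01025·Sd^0.27·e^(0.036·RH+0.049·T) = 0.7504 μm/a
  r_corr = 0.5911 + 0.7504 = 1.341 μm/a
zinc: f(T) = -0.071·(T−10) [T>10 °C] = -0.8662
  SO₂ term: 0.0129·10.7^0.44·exp(0.046·86-0.8662) = 0.8043
  Sd branch = 0.0175·Sd^0.57·e^(0.008·RH+0.085·T) = 0.2895 μm/a
  sum: 0.8043 + 0.2895 → r_corr = 1.094 μm/a
Ordering by μm/a: copper (1.34) > zinc (1.09)

["copper", "zinc"]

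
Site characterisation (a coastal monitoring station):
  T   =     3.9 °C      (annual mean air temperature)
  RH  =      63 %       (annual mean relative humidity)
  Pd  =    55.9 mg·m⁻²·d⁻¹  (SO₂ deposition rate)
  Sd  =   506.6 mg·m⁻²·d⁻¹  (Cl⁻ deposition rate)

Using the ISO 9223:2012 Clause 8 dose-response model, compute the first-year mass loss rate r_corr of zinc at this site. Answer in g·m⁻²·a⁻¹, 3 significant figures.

r_corr = 17.8 g·m⁻²·a⁻¹

zinc: f(T) = +0.038·(T−10) [T≤10 °C] = -0.2318
  sulphur-dioxide contribution → 1.09 μm/a
  chloride contribution → 1.405 μm/a
  total first-year rate 2.494 μm/a
Convert to mass loss: 2.494 μm/a × 7.14 g/cm³ = 17.81 g·m⁻²·a⁻¹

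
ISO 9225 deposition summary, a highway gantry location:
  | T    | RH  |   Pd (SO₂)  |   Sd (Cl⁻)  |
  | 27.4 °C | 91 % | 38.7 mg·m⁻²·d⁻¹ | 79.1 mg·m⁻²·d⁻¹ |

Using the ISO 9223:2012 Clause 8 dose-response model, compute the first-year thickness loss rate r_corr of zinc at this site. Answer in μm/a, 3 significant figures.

r_corr = 5.73 μm/a

zinc: f(T) = -0.071·(T−10) [T>10 °C] = -1.2354
  Pd branch = 0.0129·Pd^0.44·e^(0.046·RH+f) = 1.232 μm/a
  Cl⁻ term: 0.0175·79.1^0.57·exp(0.008·91+0.085·27.4) = 4.494
  sum: 1.232 + 4.494 → r_corr = 5.726 μm/a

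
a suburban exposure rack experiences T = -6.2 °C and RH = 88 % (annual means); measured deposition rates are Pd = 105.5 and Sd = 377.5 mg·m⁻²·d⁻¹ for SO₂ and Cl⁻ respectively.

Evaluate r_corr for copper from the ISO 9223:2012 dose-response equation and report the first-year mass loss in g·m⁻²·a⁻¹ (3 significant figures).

copper: T≤10 °C ⇒ hinge +0.126·(-6.2−10) = -2.0412
  sulphur-dioxide contribution → 0.4156 μm/a
  chloride contribution → 0.8921 μm/a
  ⇒ r_corr(copper) = 1.308 μm/a
Convert to mass loss: 1.308 μm/a × 8.96 g/cm³ = 11.72 g·m⁻²·a⁻¹

r_corr = 11.7 g·m⁻²·a⁻¹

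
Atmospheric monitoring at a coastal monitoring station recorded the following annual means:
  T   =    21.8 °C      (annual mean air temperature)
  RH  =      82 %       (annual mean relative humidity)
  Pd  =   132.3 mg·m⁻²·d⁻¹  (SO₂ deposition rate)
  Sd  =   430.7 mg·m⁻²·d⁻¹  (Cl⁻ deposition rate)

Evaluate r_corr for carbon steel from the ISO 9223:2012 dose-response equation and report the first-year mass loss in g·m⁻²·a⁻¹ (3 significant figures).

carbon steel: f(T) = -0.054·(T−10) [T>10 °C] = -0.6372
  sulphur-dioxide contribution → 61.19 μm/a
  chloride contribution → 156.9 μm/a
  total first-year rate 218.1 μm/a
Convert to mass loss: 218.1 μm/a × 7.85 g/cm³ = 1712 g·m⁻²·a⁻¹

r_corr = 1.71e+03 g·m⁻²·a⁻¹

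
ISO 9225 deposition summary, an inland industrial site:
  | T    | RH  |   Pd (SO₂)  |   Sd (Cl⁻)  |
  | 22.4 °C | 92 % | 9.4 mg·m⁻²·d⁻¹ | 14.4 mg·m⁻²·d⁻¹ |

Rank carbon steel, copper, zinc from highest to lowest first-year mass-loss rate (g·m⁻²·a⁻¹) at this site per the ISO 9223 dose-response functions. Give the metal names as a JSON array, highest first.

["carbon steel", "copper", "zinc"]

carbon steel: f(T) = -0.054·(T−10) [T>10 °C] = -0.6696
  SO₂ term: 1.77·9.4^0.52·exp(0.02·92-0.6696) = 18.29
  Sd branch = 0.102·Sd^0.62·e^(0.033·RH+0.04·T) = 27.19 μm/a
  r_corr = 18.29 + 27.19 = 45.48 μm/a
  mass loss = 45.48 μm/a × 7.85 g/cm³ = 357.1 g·m⁻²·a⁻¹
copper: T>10 °C ⇒ hinge -0.080·(22.4−10) = -0.9920
  Pd branch = 0.0053·Pd^0.26·e^(0.059·RH+f) = 0.8013 μm/a
  Sd branch = 0.01025·Sd^0.27·e^(0.036·RH+0.049·T) = 1.732 μm/a
  sum: 0.8013 + 1.732 → r_corr = 2.533 μm/a
  mass loss = 2.533 μm/a × 8.96 g/cm³ = 22.7 g·m⁻²·a⁻¹
zinc: temperature factor f = -0.071·(12.4) = -0.8804
  SO₂ term: 0.0129·9.4^0.44·exp(0.046·92-0.8804) = 0.9871
  Cl⁻ term: 0.0175·14.4^0.57·exp(0.008·92+0.085·22.4) = 1.122
  r_corr = 0.9871 + 1.122 = 2.109 μm/a
  mass loss = 2.109 μm/a × 7.14 g/cm³ = 15.06 g·m⁻²·a⁻¹
Ordering by g·m⁻²·a⁻¹: carbon steel (357) > copper (22.7) > zinc (15.1)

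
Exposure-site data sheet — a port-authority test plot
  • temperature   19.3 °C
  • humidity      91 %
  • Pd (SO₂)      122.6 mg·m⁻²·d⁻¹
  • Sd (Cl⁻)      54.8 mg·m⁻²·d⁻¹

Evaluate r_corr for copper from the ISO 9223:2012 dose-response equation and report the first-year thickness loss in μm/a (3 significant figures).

r_corr = 3.95 μm/a

copper: T>10 °C ⇒ hinge -0.080·(19.3−10) = -0.7440
  SO₂ term: 0.0053·122.6^0.26·exp(0.059·91-0.7440) = 1.888
  Sd branch = 0.01025·Sd^0.27·e^(0.036·RH+0.049·T) = 2.059 μm/a
  sum: 1.888 + 2.059 → r_corr = 3.947 μm/a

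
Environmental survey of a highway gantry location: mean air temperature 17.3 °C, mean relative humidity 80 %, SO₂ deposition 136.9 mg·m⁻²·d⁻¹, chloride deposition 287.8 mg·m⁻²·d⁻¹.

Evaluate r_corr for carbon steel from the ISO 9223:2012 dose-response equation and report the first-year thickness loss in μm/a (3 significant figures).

carbon steel: T>10 °C ⇒ hinge -0.054·(17.3−10) = -0.3942
  sulphur-dioxide contribution → 76.31 μm/a
  chloride contribution → 95.57 μm/a
  total first-year rate 171.9 μm/a

r_corr = 172 μm/a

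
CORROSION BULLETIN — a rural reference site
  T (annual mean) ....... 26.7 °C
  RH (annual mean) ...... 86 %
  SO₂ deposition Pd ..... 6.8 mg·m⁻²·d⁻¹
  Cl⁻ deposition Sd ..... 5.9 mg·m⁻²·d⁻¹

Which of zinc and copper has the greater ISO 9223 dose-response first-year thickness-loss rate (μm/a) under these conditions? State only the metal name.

zinc: temperature factor f = -0.071·(16.7) = -1.1857
  sulphur-dioxide contribution → 0.4787 μm/a
  chloride contribution → 0.9265 μm/a
  ⇒ r_corr(zinc) = 1.405 μm/a
copper: f(T) = -0.080·(T−10) [T>10 °C] = -1.3360
  sulphur-dioxide contribution → 0.3665 μm/a
  chloride contribution → 1.354 μm/a
  ⇒ r_corr(copper) = 1.721 μm/a
Ordering by μm/a: copper (1.72) > zinc (1.41)

copper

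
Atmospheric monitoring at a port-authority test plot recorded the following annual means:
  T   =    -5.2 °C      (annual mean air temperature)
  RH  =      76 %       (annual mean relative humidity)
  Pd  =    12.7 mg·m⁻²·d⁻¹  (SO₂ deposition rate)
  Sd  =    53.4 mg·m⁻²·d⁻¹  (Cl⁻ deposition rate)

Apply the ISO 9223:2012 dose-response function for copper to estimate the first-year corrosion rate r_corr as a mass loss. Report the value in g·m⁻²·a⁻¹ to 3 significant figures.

r_corr = 4.41 g·m⁻²·a⁻¹

copper: T≤10 °C ⇒ hinge +0.126·(-5.2−10) = -1.9152
  sulphur-dioxide contribution → 0.1339 μm/a
  chloride contribution → 0.3587 μm/a
  ⇒ r_corr(copper) = 0.4926 μm/a
Convert to mass loss: 0.4926 μm/a × 8.96 g/cm³ = 4.414 g·m⁻²·a⁻¹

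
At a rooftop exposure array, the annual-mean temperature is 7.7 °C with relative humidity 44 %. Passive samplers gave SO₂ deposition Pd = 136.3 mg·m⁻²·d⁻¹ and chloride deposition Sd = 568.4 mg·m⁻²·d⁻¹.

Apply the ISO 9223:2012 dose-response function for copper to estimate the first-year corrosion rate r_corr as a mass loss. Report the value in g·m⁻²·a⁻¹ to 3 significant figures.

r_corr = 5.33 g·m⁻²·a⁻¹

copper: f(T) = +0.126·(T−10) [T≤10 °C] = -0.2898
  sulphur-dioxide contribution → 0.1909 μm/a
  chloride contribution → 0.4039 μm/a
  total first-year rate 0.5948 μm/a
Convert to mass loss: 0.5948 μm/a × 8.96 g/cm³ = 5.329 g·m⁻²·a⁻¹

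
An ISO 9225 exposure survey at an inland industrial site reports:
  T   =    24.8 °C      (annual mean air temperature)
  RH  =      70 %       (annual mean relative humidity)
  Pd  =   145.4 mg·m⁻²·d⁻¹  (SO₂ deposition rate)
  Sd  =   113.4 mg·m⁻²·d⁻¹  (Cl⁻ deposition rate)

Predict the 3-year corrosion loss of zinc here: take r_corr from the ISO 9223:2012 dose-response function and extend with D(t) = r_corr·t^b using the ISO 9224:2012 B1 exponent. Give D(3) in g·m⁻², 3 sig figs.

zinc: T>10 °C ⇒ hinge -0.071·(24.8−10) = -1.0508
  Pd branch = 0.0129·Pd^0.44·e^(0.046·RH+f) = 1.01 μm/a
  Cl⁻ term: 0.0175·113.4^0.57·exp(0.008·70+0.085·24.8) = 3.74
  r_corr = 1.01 + 3.74 = 4.75 μm/a
ISO 9224: D(t) = r_corr · t^b with b = 0.813 (zinc, B1)
  D(3) = 4.75 × 3^0.813 = 4.75 × 2.443 = 11.6 μm
  Mass loss = 11.6 μm × 7.14 g/cm³ = 82.84 g·m⁻²

D(3) = 82.8 g·m⁻²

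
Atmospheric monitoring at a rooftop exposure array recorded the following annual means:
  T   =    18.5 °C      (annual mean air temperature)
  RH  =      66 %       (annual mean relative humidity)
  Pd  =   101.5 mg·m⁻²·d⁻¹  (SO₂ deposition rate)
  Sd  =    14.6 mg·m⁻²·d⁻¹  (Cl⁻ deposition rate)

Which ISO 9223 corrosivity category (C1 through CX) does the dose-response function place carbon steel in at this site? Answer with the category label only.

C4

carbon steel: T>10 °C ⇒ hinge -0.054·(18.5−10) = -0.4590
  SO₂ term: 1.77·101.5^0.52·exp(0.02·66-0.4590) = 46.27
  Sd branch = 0.102·Sd^0.62·e^(0.033·RH+0.04·T) = 9.949 μm/a
  sum: 46.27 + 9.949 → r_corr = 56.21 μm/a
Category bounds: 50…80 μm/a bracket r_corr ⇒ C4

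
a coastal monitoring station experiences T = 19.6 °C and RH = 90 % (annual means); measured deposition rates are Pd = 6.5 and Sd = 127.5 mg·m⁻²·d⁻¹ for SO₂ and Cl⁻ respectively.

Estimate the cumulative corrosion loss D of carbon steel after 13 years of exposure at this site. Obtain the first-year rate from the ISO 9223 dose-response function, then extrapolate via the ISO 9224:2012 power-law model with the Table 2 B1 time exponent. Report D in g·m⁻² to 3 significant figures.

D(13) = 3.15e+03 g·m⁻²

carbon steel: temperature factor f = -0.054·(9.6) = -0.5184
  SO₂ term: 1.77·6.5^0.52·exp(0.02·90-0.5184) = 16.88
  Cl⁻ term: 0.102·127.5^0.62·exp(0.033·90+0.04·19.6) = 87.97
  r_corr = 16.88 + 87.97 = 104.9 μm/a
ISO 9224: D(t) = r_corr · t^b with b = 0.523 (carbon steel, B1)
  D(13) = 104.9 × 13^0.523 = 104.9 × 3.825 = 401 μm
  Mass loss = 401 μm × 7.85 g/cm³ = 3148 g·m⁻²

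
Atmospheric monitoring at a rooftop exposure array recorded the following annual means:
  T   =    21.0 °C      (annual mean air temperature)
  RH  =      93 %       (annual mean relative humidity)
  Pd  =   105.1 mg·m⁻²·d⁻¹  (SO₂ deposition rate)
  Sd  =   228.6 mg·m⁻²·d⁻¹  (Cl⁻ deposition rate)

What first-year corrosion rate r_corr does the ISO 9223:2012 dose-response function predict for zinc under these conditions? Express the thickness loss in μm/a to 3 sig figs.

r_corr = 8.16 μm/a

zinc: f(T) = -0.071·(T−10) [T>10 °C] = -0.7810
  SO₂ term: 0.0129·105.1^0.44·exp(0.046·93-0.7810) = 3.302
  Cl⁻ term: 0.0175·228.6^0.57·exp(0.008·93+0.085·21.0) = 4.853
  sum: 3.302 + 4.853 → r_corr = 8.156 μm/a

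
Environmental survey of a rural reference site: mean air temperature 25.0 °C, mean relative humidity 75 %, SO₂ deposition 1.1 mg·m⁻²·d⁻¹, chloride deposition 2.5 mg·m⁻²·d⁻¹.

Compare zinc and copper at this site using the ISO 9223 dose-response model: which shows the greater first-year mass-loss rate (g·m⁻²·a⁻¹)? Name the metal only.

zinc: T>10 °C ⇒ hinge -0.071·(25.0−10) = -1.0650
  sulphur-dioxide contribution → 0.1461 μm/a
  chloride contribution → 0.4501 μm/a
  ⇒ r_corr(zinc) = 0.5962 μm/a
  mass loss = 0.5962 μm/a × 7.14 g/cm³ = 4.257 g·m⁻²·a⁻¹
copper: temperature factor f = -0.080·(15.0) = -1.2000
  sulphur-dioxide contribution → 0.1367 μm/a
  chloride contribution → 0.6649 μm/a
  ⇒ r_corr(copper) = 0.8016 μm/a
  mass loss = 0.8016 μm/a × 8.96 g/cm³ = 7.182 g·m⁻²·a⁻¹
Ordering by g·m⁻²·a⁻¹: copper (7.18) > zinc (4.26)

copper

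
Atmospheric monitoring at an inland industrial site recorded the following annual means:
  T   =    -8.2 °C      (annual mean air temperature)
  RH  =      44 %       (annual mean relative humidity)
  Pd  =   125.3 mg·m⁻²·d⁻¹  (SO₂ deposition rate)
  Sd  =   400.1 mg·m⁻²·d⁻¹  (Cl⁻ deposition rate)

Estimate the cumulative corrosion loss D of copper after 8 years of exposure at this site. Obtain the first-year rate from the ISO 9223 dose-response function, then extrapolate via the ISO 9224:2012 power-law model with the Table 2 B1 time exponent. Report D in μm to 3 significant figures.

D(8) = 0.776 μm

copper: f(T) = +0.126·(T−10) [T≤10 °C] = -2.2932
  sulphur-dioxide contribution → 0.02519 μm/a
  chloride contribution → 0.1686 μm/a
  ⇒ r_corr(copper) = 0.1937 μm/a
Long-term exponent b (ISO 9224 Table 2, B1) = 0.667
  D(8) = 0.1937 × 8^0.667 = 0.1937 × 4.003 = 0.7755 μm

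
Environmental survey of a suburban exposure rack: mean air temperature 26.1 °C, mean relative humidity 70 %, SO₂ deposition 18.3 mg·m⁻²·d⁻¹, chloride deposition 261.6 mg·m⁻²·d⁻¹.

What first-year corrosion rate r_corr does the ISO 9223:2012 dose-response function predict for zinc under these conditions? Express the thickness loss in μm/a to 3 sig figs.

r_corr = 7.10 μm/a

zinc: f(T) = -0.071·(T−10) [T>10 °C] = -1.1431
  sulphur-dioxide contribution → 0.3699 μm/a
  chloride contribution → 6.726 μm/a
  total first-year rate 7.096 μm/a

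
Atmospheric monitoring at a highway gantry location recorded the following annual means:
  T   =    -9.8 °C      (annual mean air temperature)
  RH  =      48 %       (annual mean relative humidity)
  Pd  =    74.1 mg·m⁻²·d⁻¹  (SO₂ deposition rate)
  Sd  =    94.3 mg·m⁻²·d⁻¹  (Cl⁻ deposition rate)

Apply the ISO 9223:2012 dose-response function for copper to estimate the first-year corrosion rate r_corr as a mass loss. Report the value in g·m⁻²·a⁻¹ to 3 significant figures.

r_corr = 1.30 g·m⁻²·a⁻¹

copper: T≤10 °C ⇒ hinge +0.126·(-9.8−10) = -2.4948
  SO₂ term: 0.0053·74.1^0.26·exp(0.059·48-2.4948) = 0.02274
  Sd branch = 0.01025·Sd^0.27·e^(0.036·RH+0.049·T) = 0.1218 μm/a
  r_corr = 0.02274 + 0.1218 = 0.1446 μm/a
Convert to mass loss: 0.1446 μm/a × 8.96 g/cm³ = 1.295 g·m⁻²·a⁻¹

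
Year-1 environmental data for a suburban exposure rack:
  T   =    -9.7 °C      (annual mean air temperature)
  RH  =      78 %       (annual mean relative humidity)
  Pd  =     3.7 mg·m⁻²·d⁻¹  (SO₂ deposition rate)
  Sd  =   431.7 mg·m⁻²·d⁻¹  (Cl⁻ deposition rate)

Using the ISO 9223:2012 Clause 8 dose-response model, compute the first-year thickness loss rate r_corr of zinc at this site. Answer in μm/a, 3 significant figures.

zinc: T≤10 °C ⇒ hinge +0.038·(-9.7−10) = -0.7486
  sulphur-dioxide contribution → 0.3924 μm/a
  chloride contribution → 0.455 μm/a
  total first-year rate 0.8474 μm/a

r_corr = 0.847 μm/a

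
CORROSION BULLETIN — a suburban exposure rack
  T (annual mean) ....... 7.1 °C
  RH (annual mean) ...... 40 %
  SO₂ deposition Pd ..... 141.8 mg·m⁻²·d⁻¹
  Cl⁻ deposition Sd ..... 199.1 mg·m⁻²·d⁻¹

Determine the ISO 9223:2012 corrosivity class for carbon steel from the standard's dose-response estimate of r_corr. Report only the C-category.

C3

carbon steel: temperature factor f = +0.150·(-2.9) = -0.4350
  SO₂ term: 1.77·141.8^0.52·exp(0.02·40-0.4350) = 33.52
  Cl⁻ term: 0.102·199.1^0.62·exp(0.033·40+0.04·7.1) = 13.51
  sum: 33.52 + 13.51 → r_corr = 47.03 μm/a
ISO 9223 Table 2 (carbon steel): 25 < 47 ≤ 50 μm/a ⇒ C3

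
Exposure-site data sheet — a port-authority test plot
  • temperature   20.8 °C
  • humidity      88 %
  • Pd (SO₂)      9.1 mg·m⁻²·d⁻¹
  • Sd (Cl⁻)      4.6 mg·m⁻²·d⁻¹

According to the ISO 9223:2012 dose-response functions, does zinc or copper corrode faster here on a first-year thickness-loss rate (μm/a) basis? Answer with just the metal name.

copper

zinc: f(T) = -0.071·(T−10) [T>10 °C] = -0.7668
  SO₂ term: 0.0129·9.1^0.44·exp(0.046·88-0.7668) = 0.9069
  Cl⁻ term: 0.0175·4.6^0.57·exp(0.008·88+0.085·20.8) = 0.4948
  sum: 0.9069 + 0.4948 → r_corr = 1.402 μm/a
copper: T>10 °C ⇒ hinge -0.080·(20.8−10) = -0.8640
  SO₂ term: 0.0053·9.1^0.26·exp(0.059·88-0.8640) = 0.7133
  Sd branch = 0.01025·Sd^0.27·e^(0.036·RH+0.049·T) = 1.019 μm/a
  sum: 0.7133 + 1.019 → r_corr = 1.732 μm/a
Ordering by μm/a: copper (1.73) > zinc (1.4)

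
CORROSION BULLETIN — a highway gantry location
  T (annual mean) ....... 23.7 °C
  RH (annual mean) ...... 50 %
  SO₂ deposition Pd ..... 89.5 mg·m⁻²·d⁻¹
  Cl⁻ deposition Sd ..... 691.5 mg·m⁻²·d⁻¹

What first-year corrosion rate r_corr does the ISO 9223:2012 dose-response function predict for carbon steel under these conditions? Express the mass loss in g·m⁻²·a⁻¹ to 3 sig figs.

r_corr = 807 g·m⁻²·a⁻¹

carbon steel: temperature factor f = -0.054·(13.7) = -0.7398
  Pd branch = 1.77·Pd^0.52·e^(0.02·RH+f) = 23.76 μm/a
  Sd branch = 0.102·Sd^0.62·e^(0.033·RH+0.04·T) = 78.99 μm/a
  r_corr = 23.76 + 78.99 = 102.8 μm/a
Convert to mass loss: 102.8 μm/a × 7.85 g/cm³ = 806.6 g·m⁻²·a⁻¹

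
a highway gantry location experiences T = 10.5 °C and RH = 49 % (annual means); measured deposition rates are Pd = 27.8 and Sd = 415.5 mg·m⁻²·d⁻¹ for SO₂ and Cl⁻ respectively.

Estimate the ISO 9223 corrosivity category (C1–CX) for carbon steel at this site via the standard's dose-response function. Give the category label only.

C4

carbon steel: f(T) = -0.054·(T−10) [T>10 °C] = -0.0270
  sulphur-dioxide contribution → 25.87 μm/a
  chloride contribution → 32.87 μm/a
  total first-year rate 58.74 μm/a
ISO 9223 Table 2 (carbon steel): 50 < 58.7 ≤ 80 μm/a ⇒ C4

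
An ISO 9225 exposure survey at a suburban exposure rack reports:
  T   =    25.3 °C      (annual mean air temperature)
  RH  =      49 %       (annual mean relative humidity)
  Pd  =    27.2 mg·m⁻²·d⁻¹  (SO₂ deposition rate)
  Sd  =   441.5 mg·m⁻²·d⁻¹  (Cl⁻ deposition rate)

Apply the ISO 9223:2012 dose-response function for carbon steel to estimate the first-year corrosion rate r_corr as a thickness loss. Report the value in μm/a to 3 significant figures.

carbon steel: T>10 °C ⇒ hinge -0.054·(25.3−10) = -0.8262
  sulphur-dioxide contribution → 11.5 μm/a
  chloride contribution → 61.69 μm/a
  ⇒ r_corr(carbon steel) = 73.19 μm/a

r_corr = 73.2 μm/a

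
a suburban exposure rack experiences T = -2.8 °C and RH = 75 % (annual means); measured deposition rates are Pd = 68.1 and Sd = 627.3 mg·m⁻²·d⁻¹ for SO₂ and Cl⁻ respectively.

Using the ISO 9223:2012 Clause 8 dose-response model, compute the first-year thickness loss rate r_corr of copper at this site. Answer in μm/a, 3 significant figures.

copper: temperature factor f = +0.126·(-12.8) = -1.6128
  sulphur-dioxide contribution → 0.2644 μm/a
  chloride contribution → 0.7569 μm/a
  ⇒ r_corr(copper) = 1.021 μm/a

r_corr = 1.02 μm/a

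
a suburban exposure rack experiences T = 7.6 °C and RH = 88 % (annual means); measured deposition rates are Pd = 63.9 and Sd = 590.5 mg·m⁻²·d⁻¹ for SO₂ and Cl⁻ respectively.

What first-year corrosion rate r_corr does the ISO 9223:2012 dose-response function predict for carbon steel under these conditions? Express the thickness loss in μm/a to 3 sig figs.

r_corr = 194 μm/a

carbon steel: temperature factor f = +0.150·(-2.4) = -0.3600
  Pd branch = 1.77·Pd^0.52·e^(0.02·RH+f) = 62.35 μm/a
  Cl⁻ term: 0.102·590.5^0.62·exp(0.033·88+0.04·7.6) = 131.8
  sum: 62.35 + 131.8 → r_corr = 194.2 μm/a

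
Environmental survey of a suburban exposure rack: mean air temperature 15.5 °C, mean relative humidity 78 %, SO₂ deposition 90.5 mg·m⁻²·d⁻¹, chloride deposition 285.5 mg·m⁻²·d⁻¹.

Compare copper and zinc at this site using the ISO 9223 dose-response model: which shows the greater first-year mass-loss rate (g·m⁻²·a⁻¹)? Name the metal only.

copper: f(T) = -0.080·(T−10) [T>10 °C] = -0.4400
  sulphur-dioxide contribution → 1.098 μm/a
  chloride contribution → 1.671 μm/a
  ⇒ r_corr(copper) = 2.769 μm/a
  mass loss = 2.769 μm/a × 8.96 g/cm³ = 24.81 g·m⁻²·a⁻¹
zinc: T>10 °C ⇒ hinge -0.071·(15.5−10) = -0.3905
  sulphur-dioxide contribution → 2.292 μm/a
  chloride contribution → 3.061 μm/a
  total first-year rate 5.353 μm/a
  mass loss = 5.353 μm/a × 7.14 g/cm³ = 38.22 g·m⁻²·a⁻¹
Ordering by g·m⁻²·a⁻¹: zinc (38.2) > copper (24.8)

zinc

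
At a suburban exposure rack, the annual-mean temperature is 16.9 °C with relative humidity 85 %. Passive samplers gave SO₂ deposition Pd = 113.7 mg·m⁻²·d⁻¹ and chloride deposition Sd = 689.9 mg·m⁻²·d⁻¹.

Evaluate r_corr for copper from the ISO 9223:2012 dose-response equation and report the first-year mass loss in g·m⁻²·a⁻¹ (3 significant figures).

copper: temperature factor f = -0.080·(6.9) = -0.5520
  Pd branch = 0.0053·Pd^0.26·e^(0.059·RH+f) = 1.574 μm/a
  Sd branch = 0.01025·Sd^0.27·e^(0.036·RH+0.049·T) = 2.923 μm/a
  sum: 1.574 + 2.923 → r_corr = 4.497 μm/a
Convert to mass loss: 4.497 μm/a × 8.96 g/cm³ = 40.29 g·m⁻²·a⁻¹

r_corr = 40.3 g·m⁻²·a⁻¹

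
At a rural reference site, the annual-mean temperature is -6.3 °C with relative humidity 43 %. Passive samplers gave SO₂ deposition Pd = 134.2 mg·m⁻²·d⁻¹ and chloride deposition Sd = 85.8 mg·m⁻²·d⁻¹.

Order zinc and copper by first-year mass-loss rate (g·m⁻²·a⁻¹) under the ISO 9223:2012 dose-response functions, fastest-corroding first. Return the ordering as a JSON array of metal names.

["zinc", "copper"]

zinc: T≤10 °C ⇒ hinge +0.038·(-6.3−10) = -0.6194
  sulphur-dioxide contribution → 0.4333 μm/a
  chloride contribution → 0.1828 μm/a
  ⇒ r_corr(zinc) = 0.6161 μm/a
  mass loss = 0.6161 μm/a × 7.14 g/cm³ = 4.399 g·m⁻²·a⁻¹
copper: f(T) = +0.126·(T−10) [T≤10 °C] = -2.0538
  sulphur-dioxide contribution → 0.03071 μm/a
  chloride contribution → 0.1178 μm/a
  total first-year rate 0.1485 μm/a
  mass loss = 0.1485 μm/a × 8.96 g/cm³ = 1.33 g·m⁻²·a⁻¹
Ordering by g·m⁻²·a⁻¹: zinc (4.4) > copper (1.33)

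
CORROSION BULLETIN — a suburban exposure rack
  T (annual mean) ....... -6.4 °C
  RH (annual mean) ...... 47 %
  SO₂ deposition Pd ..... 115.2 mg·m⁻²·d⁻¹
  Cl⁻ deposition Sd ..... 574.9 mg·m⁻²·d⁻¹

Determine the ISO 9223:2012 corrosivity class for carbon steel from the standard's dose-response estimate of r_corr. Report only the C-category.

C2

carbon steel: f(T) = +0.150·(T−10) [T≤10 °C] = -2.4600
  Pd branch = 1.77·Pd^0.52·e^(0.02·RH+f) = 4.569 μm/a
  Cl⁻ term: 0.102·574.9^0.62·exp(0.033·47+0.04·-6.4) = 19.14
  r_corr = 4.569 + 19.14 = 23.71 μm/a
Category bounds: 1.3…25 μm/a bracket r_corr ⇒ C2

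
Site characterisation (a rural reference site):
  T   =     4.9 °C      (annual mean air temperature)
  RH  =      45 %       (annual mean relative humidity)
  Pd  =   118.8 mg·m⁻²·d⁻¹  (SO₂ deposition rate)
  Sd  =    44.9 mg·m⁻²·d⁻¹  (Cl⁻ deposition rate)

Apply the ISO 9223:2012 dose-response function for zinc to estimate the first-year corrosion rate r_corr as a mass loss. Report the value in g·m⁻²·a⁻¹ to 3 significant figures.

zinc: T≤10 °C ⇒ hinge +0.038·(4.9−10) = -0.1938
  SO₂ term: 0.0129·118.8^0.44·exp(0.046·45-0.1938) = 0.6892
  Cl⁻ term: 0.0175·44.9^0.57·exp(0.008·45+0.085·4.9) = 0.3327
  sum: 0.6892 + 0.3327 → r_corr = 1.022 μm/a
Convert to mass loss: 1.022 μm/a × 7.14 g/cm³ = 7.296 g·m⁻²·a⁻¹

r_corr = 7.30 g·m⁻²·a⁻¹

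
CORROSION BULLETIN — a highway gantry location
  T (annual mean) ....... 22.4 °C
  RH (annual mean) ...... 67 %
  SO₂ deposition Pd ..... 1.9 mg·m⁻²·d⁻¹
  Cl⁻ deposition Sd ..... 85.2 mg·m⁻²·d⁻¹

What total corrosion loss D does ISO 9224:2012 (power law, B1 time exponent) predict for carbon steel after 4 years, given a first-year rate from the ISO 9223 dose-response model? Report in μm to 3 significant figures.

D(4) = 84.1 μm

carbon steel: T>10 °C ⇒ hinge -0.054·(22.4−10) = -0.6696
  SO₂ term: 1.77·1.9^0.52·exp(0.02·67-0.6696) = 4.831
  Cl⁻ term: 0.102·85.2^0.62·exp(0.033·67+0.04·22.4) = 35.88
  sum: 4.831 + 35.88 → r_corr = 40.71 μm/a
Long-term exponent b (ISO 9224 Table 2, B1) = 0.523
  D(4) = 40.71 × 4^0.523 = 40.71 × 2.065 = 84.06 μm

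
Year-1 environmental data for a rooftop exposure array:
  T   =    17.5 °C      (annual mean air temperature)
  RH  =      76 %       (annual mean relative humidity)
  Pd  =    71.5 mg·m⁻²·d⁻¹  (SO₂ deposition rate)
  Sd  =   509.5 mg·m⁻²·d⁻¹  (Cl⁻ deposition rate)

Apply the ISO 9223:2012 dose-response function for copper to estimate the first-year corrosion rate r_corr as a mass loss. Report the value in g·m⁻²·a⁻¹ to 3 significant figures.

copper: T>10 °C ⇒ hinge -0.080·(17.5−10) = -0.6000
  SO₂ term: 0.0053·71.5^0.26·exp(0.059·76-0.6000) = 0.782
  Sd branch = 0.01025·Sd^0.27·e^(0.036·RH+0.049·T) = 2.006 μm/a
  sum: 0.782 + 2.006 → r_corr = 2.788 μm/a
Convert to mass loss: 2.788 μm/a × 8.96 g/cm³ = 24.98 g·m⁻²·a⁻¹

r_corr = 25.0 g·m⁻²·a⁻¹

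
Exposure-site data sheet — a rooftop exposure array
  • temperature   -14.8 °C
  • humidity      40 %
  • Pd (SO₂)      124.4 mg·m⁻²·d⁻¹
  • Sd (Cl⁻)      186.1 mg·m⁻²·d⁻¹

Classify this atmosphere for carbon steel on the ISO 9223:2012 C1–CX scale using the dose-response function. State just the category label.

C2

carbon steel: T≤10 °C ⇒ hinge +0.150·(-14.8−10) = -3.7200
  SO₂ term: 1.77·124.4^0.52·exp(0.02·40-3.7200) = 1.173
  Cl⁻ term: 0.102·186.1^0.62·exp(0.033·40+0.04·-14.8) = 5.395
  r_corr = 1.173 + 5.395 = 6.568 μm/a
ISO 9223 Table 2 (carbon steel): 1.3 < 6.57 ≤ 25 μm/a ⇒ C2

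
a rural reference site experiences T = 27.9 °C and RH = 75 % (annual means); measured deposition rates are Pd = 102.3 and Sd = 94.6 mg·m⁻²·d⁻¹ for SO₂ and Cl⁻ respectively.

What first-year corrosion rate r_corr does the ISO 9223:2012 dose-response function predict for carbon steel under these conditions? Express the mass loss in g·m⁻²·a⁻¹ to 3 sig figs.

carbon steel: T>10 °C ⇒ hinge -0.054·(27.9−10) = -0.9666
  sulphur-dioxide contribution → 33.48 μm/a
  chloride contribution → 62.12 μm/a
  total first-year rate 95.59 μm/a
Convert to mass loss: 95.59 μm/a × 7.85 g/cm³ = 750.4 g·m⁻²·a⁻¹

r_corr = 750 g·m⁻²·a⁻¹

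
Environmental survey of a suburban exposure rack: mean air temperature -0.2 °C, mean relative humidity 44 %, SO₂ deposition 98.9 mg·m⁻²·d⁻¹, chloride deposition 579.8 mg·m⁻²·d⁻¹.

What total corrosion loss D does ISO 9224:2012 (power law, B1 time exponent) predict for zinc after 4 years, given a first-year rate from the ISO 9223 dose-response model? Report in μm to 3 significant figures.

D(4) = 4.38 μm

zinc: f(T) = +0.038·(T−10) [T≤10 °C] = -0.3876
  sulphur-dioxide contribution → 0.5002 μm/a
  chloride contribution → 0.9196 μm/a
  ⇒ r_corr(zinc) = 1.42 μm/a
ISO 9224: D(t) = r_corr · t^b with b = 0.813 (zinc, B1)
  D(4) = 1.42 × 4^0.813 = 1.42 × 3.087 = 4.382 μm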